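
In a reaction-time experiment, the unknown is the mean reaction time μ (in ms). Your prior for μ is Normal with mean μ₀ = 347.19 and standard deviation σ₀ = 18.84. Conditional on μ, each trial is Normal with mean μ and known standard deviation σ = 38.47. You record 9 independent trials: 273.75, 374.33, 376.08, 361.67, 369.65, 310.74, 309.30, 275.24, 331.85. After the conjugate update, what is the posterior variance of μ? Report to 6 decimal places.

112.376507

For Normal data with known variance σ², a Normal(μ₀, σ₀²) prior on μ is conjugate. Posterior precision = 1/σ₀² + n/σ²; posterior mean is the precision-weighted average of μ₀ and x̄.
σ₀² = 18.84² = 354.9456, σ² = 38.47² = 1479.9409; σ² + n·σ₀² = 1479.9409 + 9·354.9456 = 4674.4513.
Posterior precision = 1/σ₀² + n/σ² = 1/354.9456 + 9/1479.9409 = (σ² + n·σ₀²)/(σ₀²σ²) = 4674.4513/(354.9456·1479.9409); posterior variance σₙ² = σ₀²σ²/(σ² + n·σ₀²) = 354.9456·1479.9409/4674.4513 = 112.376507.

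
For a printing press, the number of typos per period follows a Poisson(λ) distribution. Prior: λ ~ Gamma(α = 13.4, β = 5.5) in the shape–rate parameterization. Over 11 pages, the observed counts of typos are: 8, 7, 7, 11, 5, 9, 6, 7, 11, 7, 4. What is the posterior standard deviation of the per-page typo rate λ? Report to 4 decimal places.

With a Gamma(shape α, rate β) prior, the Poisson likelihood is conjugate: the posterior is Gamma(α + ΣXᵢ, β + n).
Sum of counts S = 82 over n = 11 pages.
Posterior: Gamma(α+S, β+n) = Gamma(13.4+82, 5.5+11) = Gamma(95.4, 16.5).
SD = √α/β = √95.4/16.5 = 0.5920.

0.5920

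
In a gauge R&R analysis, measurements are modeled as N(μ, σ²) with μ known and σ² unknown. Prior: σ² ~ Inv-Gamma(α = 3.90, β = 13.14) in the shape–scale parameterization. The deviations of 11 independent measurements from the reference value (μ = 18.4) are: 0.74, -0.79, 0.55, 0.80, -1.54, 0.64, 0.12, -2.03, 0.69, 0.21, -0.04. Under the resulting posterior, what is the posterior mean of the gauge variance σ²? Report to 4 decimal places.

2.1329

With known mean μ and an Inverse-Gamma(α, β) prior on σ², the Normal likelihood is conjugate: posterior is Inv-Gamma(α + n/2, β + Σ(xᵢ−μ)²/2).
Σ(xᵢ−μ)² = (0.74)² + (-0.79)² + (0.55)² + (0.80)² + (-1.54)² + (0.64)² + (0.12)² + (-2.03)² + (0.69)² + (0.21)² + (-0.04)² = 9.5525.
Posterior: Inv-Gamma(3.90 + 11/2, 13.14 + 9.5525/2) = Inv-Gamma(9.40, 17.91625).
E[σ²|data] = β/(α−1) = 17.91625/8.40 = 2.1329.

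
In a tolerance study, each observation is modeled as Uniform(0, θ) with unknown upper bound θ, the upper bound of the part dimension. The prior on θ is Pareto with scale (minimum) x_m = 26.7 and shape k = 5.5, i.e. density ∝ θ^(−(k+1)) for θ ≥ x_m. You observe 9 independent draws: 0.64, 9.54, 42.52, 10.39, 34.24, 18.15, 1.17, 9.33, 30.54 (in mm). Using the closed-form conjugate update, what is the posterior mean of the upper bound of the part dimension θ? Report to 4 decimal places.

A Pareto(scale x_m, shape k) prior on the upper bound θ of Uniform(0, θ) is conjugate: posterior is Pareto(max(x_m, max xᵢ), k + n).
Sample maximum = 42.52; prior scale x_m = 26.7 → posterior scale = max = 42.52.
Posterior shape = 5.5 + 9 = 14.5.
E[θ|data] = k·x_m/(k−1) = 14.5·42.52/13.5 = 45.6696.

45.6696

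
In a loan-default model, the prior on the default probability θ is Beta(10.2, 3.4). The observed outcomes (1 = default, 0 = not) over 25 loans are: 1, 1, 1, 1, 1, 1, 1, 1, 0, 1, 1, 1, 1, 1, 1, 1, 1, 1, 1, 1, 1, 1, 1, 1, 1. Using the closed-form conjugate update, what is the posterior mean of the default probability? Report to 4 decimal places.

The Beta prior is conjugate to a Binomial/Bernoulli likelihood; the update adds successes to α and failures to β.
Posterior: Beta(α+k, β+n−k) = Beta(10.2+24, 3.4+1) = Beta(34.2, 4.4).
Posterior mean = α/(α+β) = 34.2/38.6 = 0.8860.

0.8860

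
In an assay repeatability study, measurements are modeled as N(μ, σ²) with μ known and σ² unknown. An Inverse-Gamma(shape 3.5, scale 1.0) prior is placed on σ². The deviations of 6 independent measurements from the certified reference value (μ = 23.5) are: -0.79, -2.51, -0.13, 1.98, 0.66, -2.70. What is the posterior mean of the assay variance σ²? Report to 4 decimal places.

1.8716

With known mean μ and an Inverse-Gamma(α, β) prior on σ², the Normal likelihood is conjugate: posterior is Inv-Gamma(α + n/2, β + Σ(xᵢ−μ)²/2).
Σ(xᵢ−μ)² = (-0.79)² + (-2.51)² + (-0.13)² + (1.98)² + (0.66)² + (-2.70)² = 18.5871.
Posterior: Inv-Gamma(3.5 + 6/2, 1.0 + 18.5871/2) = Inv-Gamma(6.50, 10.29355).
E[σ²|data] = β/(α−1) = 10.29355/5.50 = 1.8716.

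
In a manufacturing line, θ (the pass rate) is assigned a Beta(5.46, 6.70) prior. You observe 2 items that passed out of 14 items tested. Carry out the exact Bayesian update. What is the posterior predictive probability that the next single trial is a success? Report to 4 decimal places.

0.2852

The Beta prior is conjugate to a Binomial/Bernoulli likelihood; the update adds successes to α and failures to β.
Posterior: Beta(α+k, β+n−k) = Beta(5.46+2, 6.70+12) = Beta(7.46, 18.70).
For a single future Bernoulli trial, P(success | data) = α/(α+β) = 0.2852.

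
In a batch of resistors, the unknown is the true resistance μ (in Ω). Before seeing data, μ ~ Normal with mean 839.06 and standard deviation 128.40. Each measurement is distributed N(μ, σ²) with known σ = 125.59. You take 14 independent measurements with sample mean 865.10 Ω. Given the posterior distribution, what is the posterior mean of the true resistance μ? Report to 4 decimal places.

For Normal data with known variance σ², a Normal(μ₀, σ₀²) prior on μ is conjugate. Posterior precision = 1/σ₀² + n/σ²; posterior mean is the precision-weighted average of μ₀ and x̄.
n·x̄ = 14·865.10 = 12111.4.
σ₀² = 128.40² = 16486.56, σ² = 125.59² = 15772.8481; σ² + n·σ₀² = 15772.8481 + 14·16486.56 = 246584.6881.
Posterior mean = (μ₀/σ₀² + n·x̄/σ²)/(1/σ₀² + n/σ²) = (σ²·μ₀ + σ₀²·n·x̄)/(σ² + n·σ₀²) = (15772.8481·839.06 + 16486.56·12111.4)/246584.6881 = 212909688.710786/246584.6881 = 863.4343.

863.4343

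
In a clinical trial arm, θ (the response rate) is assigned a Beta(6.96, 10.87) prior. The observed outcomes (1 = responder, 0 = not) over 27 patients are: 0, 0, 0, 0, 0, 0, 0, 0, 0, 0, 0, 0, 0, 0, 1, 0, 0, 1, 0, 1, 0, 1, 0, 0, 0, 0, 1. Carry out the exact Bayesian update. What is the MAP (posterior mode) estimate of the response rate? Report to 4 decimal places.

0.2559

The Beta prior is conjugate to a Binomial/Bernoulli likelihood; the update adds successes to α and failures to β.
Posterior: Beta(α+k, β+n−k) = Beta(6.96+5, 10.87+22) = Beta(11.96, 32.87).
Mode of Beta(a,b) for a,b>1 is (a−1)/(a+b−2) = 10.96/42.83 = 0.2559.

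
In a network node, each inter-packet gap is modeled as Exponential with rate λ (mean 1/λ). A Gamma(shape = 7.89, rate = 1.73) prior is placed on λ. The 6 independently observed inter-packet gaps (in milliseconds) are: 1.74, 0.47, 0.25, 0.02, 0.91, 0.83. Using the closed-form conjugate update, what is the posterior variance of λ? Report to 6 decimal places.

With a Gamma(shape α, rate β) prior on the exponential rate λ, the posterior after n observations with total T = Σxᵢ is Gamma(α+n, β+T).
Sum of observations T = 4.22 milliseconds; n = 6.
Posterior: Gamma(7.89+6, 1.73+4.22) = Gamma(13.89, 5.95).
Var = α/β² = 0.392345.

0.392345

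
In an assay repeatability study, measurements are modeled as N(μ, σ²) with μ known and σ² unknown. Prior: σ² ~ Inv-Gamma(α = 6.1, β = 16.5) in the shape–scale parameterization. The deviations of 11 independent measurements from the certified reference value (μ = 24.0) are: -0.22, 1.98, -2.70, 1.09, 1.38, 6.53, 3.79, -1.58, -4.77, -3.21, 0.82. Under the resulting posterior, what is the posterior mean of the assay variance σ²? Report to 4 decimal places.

6.6312

With known mean μ and an Inverse-Gamma(α, β) prior on σ², the Normal likelihood is conjugate: posterior is Inv-Gamma(α + n/2, β + Σ(xᵢ−μ)²/2).
Σ(xᵢ−μ)² = (-0.22)² + (1.98)² + (-2.70)² + (1.09)² + (1.38)² + (6.53)² + (3.79)² + (-1.58)² + (-4.77)² + (-3.21)² + (0.82)² = 107.5821.
Posterior: Inv-Gamma(6.1 + 11/2, 16.5 + 107.5821/2) = Inv-Gamma(11.60, 70.29105).
E[σ²|data] = β/(α−1) = 70.29105/10.60 = 6.6312.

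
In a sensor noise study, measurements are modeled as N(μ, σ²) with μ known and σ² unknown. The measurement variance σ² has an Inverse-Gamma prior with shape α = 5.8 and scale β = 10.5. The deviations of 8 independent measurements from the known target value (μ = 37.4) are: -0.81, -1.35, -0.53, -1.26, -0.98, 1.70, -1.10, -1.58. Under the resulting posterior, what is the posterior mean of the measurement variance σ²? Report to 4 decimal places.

1.8695

With known mean μ and an Inverse-Gamma(α, β) prior on σ², the Normal likelihood is conjugate: posterior is Inv-Gamma(α + n/2, β + Σ(xᵢ−μ)²/2).
Σ(xᵢ−μ)² = (-0.81)² + (-1.35)² + (-0.53)² + (-1.26)² + (-0.98)² + (1.70)² + (-1.10)² + (-1.58)² = 11.9039.
Posterior: Inv-Gamma(5.8 + 8/2, 10.5 + 11.9039/2) = Inv-Gamma(9.80, 16.45195).
E[σ²|data] = β/(α−1) = 16.45195/8.80 = 1.8695.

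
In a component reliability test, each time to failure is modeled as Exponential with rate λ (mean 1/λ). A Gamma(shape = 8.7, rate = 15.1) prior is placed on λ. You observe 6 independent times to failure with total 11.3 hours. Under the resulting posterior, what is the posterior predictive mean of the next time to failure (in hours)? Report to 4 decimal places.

1.9270

With a Gamma(shape α, rate β) prior on the exponential rate λ, the posterior after n observations with total T = Σxᵢ is Gamma(α+n, β+T).
Posterior: Gamma(8.7+6, 15.1+11.3) = Gamma(14.7, 26.4).
The predictive distribution for the next observation is Lomax; its mean is β/(α−1) = 26.4/13.7 = 1.9270.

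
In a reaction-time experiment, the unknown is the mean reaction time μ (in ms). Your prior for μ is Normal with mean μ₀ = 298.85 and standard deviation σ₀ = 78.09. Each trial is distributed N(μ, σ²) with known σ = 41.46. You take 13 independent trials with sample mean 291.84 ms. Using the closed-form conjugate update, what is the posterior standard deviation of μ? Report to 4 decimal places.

For Normal data with known variance σ², a Normal(μ₀, σ₀²) prior on μ is conjugate. Posterior precision = 1/σ₀² + n/σ²; posterior mean is the precision-weighted average of μ₀ and x̄.
σ₀² = 78.09² = 6098.0481, σ² = 41.46² = 1718.9316; σ² + n·σ₀² = 1718.9316 + 13·6098.0481 = 80993.5569.
Posterior precision = 1/σ₀² + n/σ² = 1/6098.0481 + 13/1718.9316 = (σ² + n·σ₀²)/(σ₀²σ²) = 80993.5569/(6098.0481·1718.9316); posterior variance σₙ² = σ₀²σ²/(σ² + n·σ₀²) = 6098.0481·1718.9316/80993.5569 = 129.419277.
Posterior SD = √σₙ² = √(6098.0481·1718.9316/80993.5569) = 11.3763.

11.3763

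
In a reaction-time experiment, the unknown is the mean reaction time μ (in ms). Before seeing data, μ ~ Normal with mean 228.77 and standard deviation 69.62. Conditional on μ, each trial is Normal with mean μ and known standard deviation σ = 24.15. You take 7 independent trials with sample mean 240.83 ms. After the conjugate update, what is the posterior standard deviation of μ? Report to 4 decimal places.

9.0504

For Normal data with known variance σ², a Normal(μ₀, σ₀²) prior on μ is conjugate. Posterior precision = 1/σ₀² + n/σ²; posterior mean is the precision-weighted average of μ₀ and x̄.
σ₀² = 69.62² = 4846.9444, σ² = 24.15² = 583.2225; σ² + n·σ₀² = 583.2225 + 7·4846.9444 = 34511.8333.
Posterior precision = 1/σ₀² + n/σ² = 1/4846.9444 + 7/583.2225 = (σ² + n·σ₀²)/(σ₀²σ²) = 34511.8333/(4846.9444·583.2225); posterior variance σₙ² = σ₀²σ²/(σ² + n·σ₀²) = 4846.9444·583.2225/34511.8333 = 81.909501.
Posterior SD = √σₙ² = √(4846.9444·583.2225/34511.8333) = 9.0504.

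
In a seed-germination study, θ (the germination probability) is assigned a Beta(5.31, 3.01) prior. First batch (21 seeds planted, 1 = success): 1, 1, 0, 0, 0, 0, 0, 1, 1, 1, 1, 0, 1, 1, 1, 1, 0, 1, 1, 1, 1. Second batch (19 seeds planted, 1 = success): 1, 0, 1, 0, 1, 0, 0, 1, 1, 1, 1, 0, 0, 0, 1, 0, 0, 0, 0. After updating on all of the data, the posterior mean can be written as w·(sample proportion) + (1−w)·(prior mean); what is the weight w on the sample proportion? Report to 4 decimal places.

The Beta prior is conjugate to a Binomial/Bernoulli likelihood; the update adds successes to α and failures to β.
Total number of seeds planted: n = 21 + 19 = 40.
Posterior mean = (α₀+k)/(α₀+β₀+n) = [n/(α₀+β₀+n)]·(k/n) + [(α₀+β₀)/(α₀+β₀+n)]·α₀/(α₀+β₀), so only n and the prior enter the weight.
The weight on the data is w = n/(α₀+β₀+n) = 40/(5.31+3.01+40) = 40/48.32 = 0.8278.

0.8278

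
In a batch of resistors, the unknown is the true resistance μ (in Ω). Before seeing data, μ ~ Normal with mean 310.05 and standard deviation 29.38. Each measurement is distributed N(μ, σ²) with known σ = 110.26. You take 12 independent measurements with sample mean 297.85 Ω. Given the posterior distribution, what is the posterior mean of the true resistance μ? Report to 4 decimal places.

For Normal data with known variance σ², a Normal(μ₀, σ₀²) prior on μ is conjugate. Posterior precision = 1/σ₀² + n/σ²; posterior mean is the precision-weighted average of μ₀ and x̄.
n·x̄ = 12·297.85 = 3574.2.
σ₀² = 29.38² = 863.1844, σ² = 110.26² = 12157.2676; σ² + n·σ₀² = 12157.2676 + 12·863.1844 = 22515.4804.
Posterior mean = (μ₀/σ₀² + n·x̄/σ²)/(1/σ₀² + n/σ²) = (σ²·μ₀ + σ₀²·n·x̄)/(σ² + n·σ₀²) = (12157.2676·310.05 + 863.1844·3574.2)/22515.4804 = 6854554.50186/22515.4804 = 304.4374.

304.4374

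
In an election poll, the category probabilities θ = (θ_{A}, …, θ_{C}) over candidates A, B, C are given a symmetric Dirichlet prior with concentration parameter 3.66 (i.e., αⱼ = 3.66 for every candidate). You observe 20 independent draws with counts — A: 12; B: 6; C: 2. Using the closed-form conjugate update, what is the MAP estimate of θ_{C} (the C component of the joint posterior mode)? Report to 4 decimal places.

0.1665

The Dirichlet prior is conjugate to the Multinomial likelihood: each posterior αⱼ = prior αⱼ + observed count nⱼ.
Posterior concentration: (15.66, 9.66, 5.66), total = 30.98.
Joint mode component: (α_{C}−1)/(Σα−K) = 4.66/27.98 = 0.1665.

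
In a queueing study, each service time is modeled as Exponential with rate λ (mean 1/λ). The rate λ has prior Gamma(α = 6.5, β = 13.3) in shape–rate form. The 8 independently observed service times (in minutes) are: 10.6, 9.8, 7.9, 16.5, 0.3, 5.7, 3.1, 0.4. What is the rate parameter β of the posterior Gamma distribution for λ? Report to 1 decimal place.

67.6

With a Gamma(shape α, rate β) prior on the exponential rate λ, the posterior after n observations with total T = Σxᵢ is Gamma(α+n, β+T).
Sum of observations T = 54.3 minutes; n = 8.
Posterior: Gamma(6.5+8, 13.3+54.3) = Gamma(14.5, 67.6).
Posterior β = 67.6.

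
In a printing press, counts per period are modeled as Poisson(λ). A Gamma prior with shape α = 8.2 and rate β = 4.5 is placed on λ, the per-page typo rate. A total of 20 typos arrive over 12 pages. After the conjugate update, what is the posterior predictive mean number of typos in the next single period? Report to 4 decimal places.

1.7091

With a Gamma(shape α, rate β) prior, the Poisson likelihood is conjugate: the posterior is Gamma(α + ΣXᵢ, β + n).
Posterior: Gamma(α+S, β+n) = Gamma(8.2+20, 4.5+12) = Gamma(28.2, 16.5).
The predictive distribution for one future period is NegBinom with mean α/β = 1.7091.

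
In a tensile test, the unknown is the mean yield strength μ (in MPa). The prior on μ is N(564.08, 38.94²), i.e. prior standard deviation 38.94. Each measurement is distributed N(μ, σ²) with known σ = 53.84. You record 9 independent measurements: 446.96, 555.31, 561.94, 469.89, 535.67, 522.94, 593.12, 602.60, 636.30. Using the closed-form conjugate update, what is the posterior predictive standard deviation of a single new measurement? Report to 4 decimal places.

56.2530

For Normal data with known variance σ², a Normal(μ₀, σ₀²) prior on μ is conjugate. Posterior precision = 1/σ₀² + n/σ²; posterior mean is the precision-weighted average of μ₀ and x̄.
σ₀² = 38.94² = 1516.3236, σ² = 53.84² = 2898.7456; σ² + n·σ₀² = 2898.7456 + 9·1516.3236 = 16545.658.
Posterior precision = 1/σ₀² + n/σ² = 1/1516.3236 + 9/2898.7456 = (σ² + n·σ₀²)/(σ₀²σ²) = 16545.658/(1516.3236·2898.7456); posterior variance σₙ² = σ₀²σ²/(σ² + n·σ₀²) = 1516.3236·2898.7456/16545.658 = 265.654975.
Predictive variance for one new observation = σₙ² + σ² = 1516.3236·2898.7456/16545.658 + 2898.7456 = σ²·(σ₀² + 16545.658)/16545.658 = 2898.7456·18061.9816/16545.658 = 3164.400575; SD = √(2898.7456·18061.9816/16545.658) = 56.2530.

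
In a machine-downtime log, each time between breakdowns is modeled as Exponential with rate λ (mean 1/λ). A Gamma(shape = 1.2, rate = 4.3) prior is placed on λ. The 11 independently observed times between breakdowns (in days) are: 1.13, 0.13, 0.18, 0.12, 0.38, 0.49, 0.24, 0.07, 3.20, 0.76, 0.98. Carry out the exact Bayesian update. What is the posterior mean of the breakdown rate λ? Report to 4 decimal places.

1.0184

With a Gamma(shape α, rate β) prior on the exponential rate λ, the posterior after n observations with total T = Σxᵢ is Gamma(α+n, β+T).
Sum of observations T = 7.68 days; n = 11.
Posterior: Gamma(1.2+11, 4.3+7.68) = Gamma(12.2, 11.98).
Posterior mean of λ = α/β = 12.2/11.98 = 1.0184.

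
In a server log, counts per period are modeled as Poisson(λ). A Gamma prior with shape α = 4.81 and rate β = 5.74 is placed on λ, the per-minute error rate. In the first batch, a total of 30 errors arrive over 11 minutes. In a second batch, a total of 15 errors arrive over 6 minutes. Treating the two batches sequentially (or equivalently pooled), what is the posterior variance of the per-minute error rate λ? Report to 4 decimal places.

0.0963

With a Gamma(shape α, rate β) prior, the Poisson likelihood is conjugate: the posterior is Gamma(α + ΣXᵢ, β + n).
After batch 1: Gamma(α+S, β+n) = Gamma(4.81+30, 5.74+11) = Gamma(34.81, 16.74).
After batch 2: Gamma(α+S, β+n) = Gamma(34.81+15, 16.74+6) = Gamma(49.81, 22.74).
Var = α/β² = 49.81/22.74² = 0.0963.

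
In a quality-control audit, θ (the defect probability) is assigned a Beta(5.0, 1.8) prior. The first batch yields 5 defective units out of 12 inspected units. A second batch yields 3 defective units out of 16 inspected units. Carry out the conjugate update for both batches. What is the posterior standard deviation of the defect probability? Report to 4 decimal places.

The Beta prior is conjugate to a Binomial/Bernoulli likelihood; the update adds successes to α and failures to β.
After batch 1: Beta(5.0+5, 1.8+7) = Beta(10.0, 8.8).
After batch 2: Beta(10.0+3, 8.8+13) = Beta(13.0, 21.8).
Var = αβ/((α+β)²(α+β+1)) = 13.0·21.8/(34.8²·35.8) = 0.00653670; SD = √0.00653670 = 0.0808.

0.0808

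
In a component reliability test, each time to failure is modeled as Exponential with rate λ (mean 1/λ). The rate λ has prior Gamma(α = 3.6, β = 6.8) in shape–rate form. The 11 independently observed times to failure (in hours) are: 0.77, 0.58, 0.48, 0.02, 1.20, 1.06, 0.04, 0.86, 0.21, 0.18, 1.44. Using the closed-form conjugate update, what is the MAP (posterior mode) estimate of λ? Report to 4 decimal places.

0.9971

With a Gamma(shape α, rate β) prior on the exponential rate λ, the posterior after n observations with total T = Σxᵢ is Gamma(α+n, β+T).
Sum of observations T = 6.84 hours; n = 11.
Posterior: Gamma(3.6+11, 6.8+6.84) = Gamma(14.6, 13.64).
Mode = (α−1)/β = 0.9971.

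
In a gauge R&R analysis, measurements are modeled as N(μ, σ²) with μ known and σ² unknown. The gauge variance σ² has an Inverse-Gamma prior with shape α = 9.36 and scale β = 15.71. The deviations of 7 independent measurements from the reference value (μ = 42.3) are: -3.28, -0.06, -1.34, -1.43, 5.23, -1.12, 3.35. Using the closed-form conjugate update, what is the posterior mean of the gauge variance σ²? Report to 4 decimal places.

3.6194

With known mean μ and an Inverse-Gamma(α, β) prior on σ², the Normal likelihood is conjugate: posterior is Inv-Gamma(α + n/2, β + Σ(xᵢ−μ)²/2).
Σ(xᵢ−μ)² = (-3.28)² + (-0.06)² + (-1.34)² + (-1.43)² + (5.23)² + (-1.12)² + (3.35)² = 54.4323.
Posterior: Inv-Gamma(9.36 + 7/2, 15.71 + 54.4323/2) = Inv-Gamma(12.86, 42.92615).
E[σ²|data] = β/(α−1) = 42.92615/11.86 = 3.6194.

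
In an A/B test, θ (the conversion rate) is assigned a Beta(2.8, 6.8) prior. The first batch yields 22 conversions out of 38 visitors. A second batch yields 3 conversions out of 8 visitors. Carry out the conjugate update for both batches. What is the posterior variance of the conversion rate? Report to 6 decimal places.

The Beta prior is conjugate to a Binomial/Bernoulli likelihood; the update adds successes to α and failures to β.
After batch 1: Beta(2.8+22, 6.8+16) = Beta(24.8, 22.8).
After batch 2: Beta(24.8+3, 22.8+5) = Beta(27.8, 27.8).
Var = αβ/((α+β)²(α+β+1)) = 27.8·27.8/(55.6²·56.6) = 0.004417.

0.004417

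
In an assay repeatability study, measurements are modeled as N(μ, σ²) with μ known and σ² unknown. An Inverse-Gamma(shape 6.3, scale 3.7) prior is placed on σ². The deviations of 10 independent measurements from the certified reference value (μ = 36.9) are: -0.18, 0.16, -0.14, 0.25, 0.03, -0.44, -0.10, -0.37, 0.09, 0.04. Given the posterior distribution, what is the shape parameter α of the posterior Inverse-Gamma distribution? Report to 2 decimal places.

With known mean μ and an Inverse-Gamma(α, β) prior on σ², the Normal likelihood is conjugate: posterior is Inv-Gamma(α + n/2, β + Σ(xᵢ−μ)²/2).
Σ(xᵢ−μ)² = (-0.18)² + (0.16)² + (-0.14)² + (0.25)² + (0.03)² + (-0.44)² + (-0.10)² + (-0.37)² + (0.09)² + (0.04)² = 0.4912.
Posterior: Inv-Gamma(6.3 + 10/2, 3.7 + 0.4912/2) = Inv-Gamma(11.30, 3.94560).
Posterior α = 11.30.

11.30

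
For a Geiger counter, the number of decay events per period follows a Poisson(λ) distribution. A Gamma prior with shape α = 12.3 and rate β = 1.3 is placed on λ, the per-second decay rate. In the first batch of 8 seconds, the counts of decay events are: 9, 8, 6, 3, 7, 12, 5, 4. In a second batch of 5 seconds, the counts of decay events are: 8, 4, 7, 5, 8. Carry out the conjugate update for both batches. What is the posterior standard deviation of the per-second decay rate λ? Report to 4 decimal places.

With a Gamma(shape α, rate β) prior, the Poisson likelihood is conjugate: the posterior is Gamma(α + ΣXᵢ, β + n).
Batch 1: sum of counts S = 54 over n = 8 seconds.
After batch 1: Gamma(α+S, β+n) = Gamma(12.3+54, 1.3+8) = Gamma(66.3, 9.3).
Batch 2: sum of counts S = 32 over n = 5 seconds.
After batch 2: Gamma(α+S, β+n) = Gamma(66.3+32, 9.3+5) = Gamma(98.3, 14.3).
SD = √α/β = √98.3/14.3 = 0.6933.

0.6933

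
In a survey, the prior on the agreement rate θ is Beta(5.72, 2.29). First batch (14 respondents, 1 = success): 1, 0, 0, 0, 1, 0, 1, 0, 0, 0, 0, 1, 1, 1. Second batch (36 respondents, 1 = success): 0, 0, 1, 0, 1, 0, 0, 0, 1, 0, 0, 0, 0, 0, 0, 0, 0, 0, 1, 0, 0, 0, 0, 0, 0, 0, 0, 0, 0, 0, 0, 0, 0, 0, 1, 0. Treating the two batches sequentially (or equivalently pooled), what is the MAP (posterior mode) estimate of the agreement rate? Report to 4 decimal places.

The Beta prior is conjugate to a Binomial/Bernoulli likelihood; the update adds successes to α and failures to β.
After batch 1: Beta(5.72+6, 2.29+8) = Beta(11.72, 10.29).
After batch 2: Beta(11.72+5, 10.29+31) = Beta(16.72, 41.29).
Mode of Beta(a,b) for a,b>1 is (a−1)/(a+b−2) = 15.72/56.01 = 0.2807.

0.2807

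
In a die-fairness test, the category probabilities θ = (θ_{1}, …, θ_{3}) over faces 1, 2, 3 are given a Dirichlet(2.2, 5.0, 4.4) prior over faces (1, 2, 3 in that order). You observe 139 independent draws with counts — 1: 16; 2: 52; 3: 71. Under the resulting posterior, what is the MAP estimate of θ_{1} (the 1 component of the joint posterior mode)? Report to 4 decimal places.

The Dirichlet prior is conjugate to the Multinomial likelihood: each posterior αⱼ = prior αⱼ + observed count nⱼ.
Posterior concentration: (18.2, 57.0, 75.4), total = 150.6.
Joint mode component: (α_{1}−1)/(Σα−K) = 17.2/147.6 = 0.1165.

0.1165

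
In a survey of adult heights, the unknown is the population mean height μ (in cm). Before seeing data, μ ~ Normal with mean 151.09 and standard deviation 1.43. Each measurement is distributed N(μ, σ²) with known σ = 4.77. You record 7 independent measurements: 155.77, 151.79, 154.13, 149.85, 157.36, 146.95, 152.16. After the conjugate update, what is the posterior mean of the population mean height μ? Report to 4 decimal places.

151.6626

For Normal data with known variance σ², a Normal(μ₀, σ₀²) prior on μ is conjugate. Posterior precision = 1/σ₀² + n/σ²; posterior mean is the precision-weighted average of μ₀ and x̄.
Σxᵢ = 155.77 + 151.79 + 154.13 + 149.85 + 157.36 + 146.95 + 152.16 = 1068.01, so n·x̄ = 1068.01.
σ₀² = 1.43² = 2.0449, σ² = 4.77² = 22.7529; σ² + n·σ₀² = 22.7529 + 7·2.0449 = 37.0672.
Posterior mean = (μ₀/σ₀² + n·x̄/σ²)/(1/σ₀² + n/σ²) = (σ²·μ₀ + σ₀²·n·x̄)/(σ² + n·σ₀²) = (22.7529·151.09 + 2.0449·1068.01)/37.0672 = 5621.70931/37.0672 = 151.6626.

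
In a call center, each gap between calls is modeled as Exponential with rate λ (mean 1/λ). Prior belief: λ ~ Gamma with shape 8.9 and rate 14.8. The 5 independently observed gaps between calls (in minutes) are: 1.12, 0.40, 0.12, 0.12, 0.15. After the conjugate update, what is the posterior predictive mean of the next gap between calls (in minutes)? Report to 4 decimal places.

With a Gamma(shape α, rate β) prior on the exponential rate λ, the posterior after n observations with total T = Σxᵢ is Gamma(α+n, β+T).
Sum of observations T = 1.91 minutes; n = 5.
Posterior: Gamma(8.9+5, 14.8+1.91) = Gamma(13.9, 16.71).
The predictive distribution for the next observation is Lomax; its mean is β/(α−1) = 16.71/12.9 = 1.2953.

1.2953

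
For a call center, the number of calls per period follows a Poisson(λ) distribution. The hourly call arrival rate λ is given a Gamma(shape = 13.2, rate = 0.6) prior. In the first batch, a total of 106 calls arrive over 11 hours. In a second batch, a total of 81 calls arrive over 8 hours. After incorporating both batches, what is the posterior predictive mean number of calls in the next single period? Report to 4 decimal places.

10.2143

With a Gamma(shape α, rate β) prior, the Poisson likelihood is conjugate: the posterior is Gamma(α + ΣXᵢ, β + n).
After batch 1: Gamma(α+S, β+n) = Gamma(13.2+106, 0.6+11) = Gamma(119.2, 11.6).
After batch 2: Gamma(α+S, β+n) = Gamma(119.2+81, 11.6+8) = Gamma(200.2, 19.6).
The predictive distribution for one future period is NegBinom with mean α/β = 10.2143.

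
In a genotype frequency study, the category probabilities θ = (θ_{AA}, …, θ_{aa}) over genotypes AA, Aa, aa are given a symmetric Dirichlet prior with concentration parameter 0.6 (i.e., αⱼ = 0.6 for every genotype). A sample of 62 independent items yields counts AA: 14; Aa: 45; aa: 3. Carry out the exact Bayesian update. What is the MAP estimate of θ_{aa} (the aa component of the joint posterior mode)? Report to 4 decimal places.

0.0428

The Dirichlet prior is conjugate to the Multinomial likelihood: each posterior αⱼ = prior αⱼ + observed count nⱼ.
Posterior concentration: (14.6, 45.6, 3.6), total = 63.8.
Joint mode component: (α_{aa}−1)/(Σα−K) = 2.6/60.8 = 0.0428.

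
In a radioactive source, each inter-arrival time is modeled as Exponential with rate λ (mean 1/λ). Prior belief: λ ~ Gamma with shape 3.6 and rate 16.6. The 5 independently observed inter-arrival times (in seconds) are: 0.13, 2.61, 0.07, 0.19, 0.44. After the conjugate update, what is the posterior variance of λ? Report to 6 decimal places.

0.021414

With a Gamma(shape α, rate β) prior on the exponential rate λ, the posterior after n observations with total T = Σxᵢ is Gamma(α+n, β+T).
Sum of observations T = 3.44 seconds; n = 5.
Posterior: Gamma(3.6+5, 16.6+3.44) = Gamma(8.6, 20.04).
Var = α/β² = 0.021414.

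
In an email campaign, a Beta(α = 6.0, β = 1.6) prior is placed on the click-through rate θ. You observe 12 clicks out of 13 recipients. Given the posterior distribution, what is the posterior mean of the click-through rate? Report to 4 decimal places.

0.8738

The Beta prior is conjugate to a Binomial/Bernoulli likelihood; the update adds successes to α and failures to β.
Posterior: Beta(α+k, β+n−k) = Beta(6.0+12, 1.6+1) = Beta(18.0, 2.6).
Posterior mean = α/(α+β) = 18.0/20.6 = 0.8738.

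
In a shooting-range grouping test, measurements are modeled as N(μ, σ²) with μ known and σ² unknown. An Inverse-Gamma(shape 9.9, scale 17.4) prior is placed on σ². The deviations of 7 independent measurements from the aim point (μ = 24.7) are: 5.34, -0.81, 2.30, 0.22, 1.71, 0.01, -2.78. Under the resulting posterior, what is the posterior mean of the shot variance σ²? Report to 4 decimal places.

With known mean μ and an Inverse-Gamma(α, β) prior on σ², the Normal likelihood is conjugate: posterior is Inv-Gamma(α + n/2, β + Σ(xᵢ−μ)²/2).
Σ(xᵢ−μ)² = (5.34)² + (-0.81)² + (2.30)² + (0.22)² + (1.71)² + (0.01)² + (-2.78)² = 45.1627.
Posterior: Inv-Gamma(9.9 + 7/2, 17.4 + 45.1627/2) = Inv-Gamma(13.40, 39.98135).
E[σ²|data] = β/(α−1) = 39.98135/12.40 = 3.2243.

3.2243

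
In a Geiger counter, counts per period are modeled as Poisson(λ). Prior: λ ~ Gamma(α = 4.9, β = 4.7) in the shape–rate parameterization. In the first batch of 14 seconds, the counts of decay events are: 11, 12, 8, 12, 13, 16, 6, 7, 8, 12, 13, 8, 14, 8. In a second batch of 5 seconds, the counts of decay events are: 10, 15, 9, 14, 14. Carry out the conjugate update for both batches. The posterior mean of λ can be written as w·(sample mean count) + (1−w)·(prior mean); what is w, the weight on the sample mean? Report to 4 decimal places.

0.8017

With a Gamma(shape α, rate β) prior, the Poisson likelihood is conjugate: the posterior is Gamma(α + ΣXᵢ, β + n).
Total number of seconds: n = 14 + 5 = 19.
Posterior mean = (α₀+S)/(β₀+n) = [n/(β₀+n)]·(S/n) + [β₀/(β₀+n)]·(α₀/β₀), so only n and β₀ enter the weight.
Weight on data w = n/(β₀+n) = 19/(4.7+19) = 19/23.7 = 0.8017.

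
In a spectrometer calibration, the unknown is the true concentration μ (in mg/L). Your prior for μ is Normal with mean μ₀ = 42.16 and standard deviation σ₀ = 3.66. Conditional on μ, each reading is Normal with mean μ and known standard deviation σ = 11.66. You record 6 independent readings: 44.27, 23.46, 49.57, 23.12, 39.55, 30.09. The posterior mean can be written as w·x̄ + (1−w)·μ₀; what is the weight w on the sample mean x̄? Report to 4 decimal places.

For Normal data with known variance σ², a Normal(μ₀, σ₀²) prior on μ is conjugate. Posterior precision = 1/σ₀² + n/σ²; posterior mean is the precision-weighted average of μ₀ and x̄.
σ₀² = 3.66² = 13.3956, σ² = 11.66² = 135.9556. Prior precision 1/σ₀² = 1/13.3956; data precision n/σ² = 6/135.9556.
w = (n/σ²)/(1/σ₀² + n/σ²) = n·σ₀²/(σ² + n·σ₀²) = 6·13.3956/(135.9556 + 6·13.3956) = 80.3736/216.3292 = 0.3715.

0.3715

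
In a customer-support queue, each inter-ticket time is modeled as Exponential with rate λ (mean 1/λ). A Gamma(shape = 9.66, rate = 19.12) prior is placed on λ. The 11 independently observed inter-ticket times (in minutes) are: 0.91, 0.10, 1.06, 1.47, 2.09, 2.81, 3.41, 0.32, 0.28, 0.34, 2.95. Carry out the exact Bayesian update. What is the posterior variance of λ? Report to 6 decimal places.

With a Gamma(shape α, rate β) prior on the exponential rate λ, the posterior after n observations with total T = Σxᵢ is Gamma(α+n, β+T).
Sum of observations T = 15.74 minutes; n = 11.
Posterior: Gamma(9.66+11, 19.12+15.74) = Gamma(20.66, 34.86).
Var = α/β² = 0.017001.

0.017001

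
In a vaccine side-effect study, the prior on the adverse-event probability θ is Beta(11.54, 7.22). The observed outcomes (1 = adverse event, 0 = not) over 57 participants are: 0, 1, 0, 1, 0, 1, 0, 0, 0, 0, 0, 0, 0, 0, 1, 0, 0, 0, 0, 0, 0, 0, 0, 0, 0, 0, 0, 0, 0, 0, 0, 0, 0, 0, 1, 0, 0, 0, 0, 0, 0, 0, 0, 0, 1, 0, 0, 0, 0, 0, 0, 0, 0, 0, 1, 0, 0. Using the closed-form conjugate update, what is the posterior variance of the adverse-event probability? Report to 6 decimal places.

0.002408

The Beta prior is conjugate to a Binomial/Bernoulli likelihood; the update adds successes to α and failures to β.
Posterior: Beta(α+k, β+n−k) = Beta(11.54+7, 7.22+50) = Beta(18.54, 57.22).
Var = αβ/((α+β)²(α+β+1)) = 18.54·57.22/(75.76²·76.76) = 0.002408.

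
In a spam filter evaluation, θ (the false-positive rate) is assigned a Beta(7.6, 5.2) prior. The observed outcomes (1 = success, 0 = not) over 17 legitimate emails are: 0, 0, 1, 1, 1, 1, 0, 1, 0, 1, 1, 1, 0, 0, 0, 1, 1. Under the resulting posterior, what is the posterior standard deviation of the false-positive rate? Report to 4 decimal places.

0.0886

The Beta prior is conjugate to a Binomial/Bernoulli likelihood; the update adds successes to α and failures to β.
Posterior: Beta(α+k, β+n−k) = Beta(7.6+10, 5.2+7) = Beta(17.6, 12.2).
Var = αβ/((α+β)²(α+β+1)) = 17.6·12.2/(29.8²·30.8) = 0.00785035; SD = √0.00785035 = 0.0886.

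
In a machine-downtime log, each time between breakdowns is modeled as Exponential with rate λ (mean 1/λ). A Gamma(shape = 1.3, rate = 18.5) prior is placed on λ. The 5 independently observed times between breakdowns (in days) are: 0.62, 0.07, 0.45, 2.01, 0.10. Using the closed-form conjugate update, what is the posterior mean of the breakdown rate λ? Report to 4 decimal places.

0.2897

With a Gamma(shape α, rate β) prior on the exponential rate λ, the posterior after n observations with total T = Σxᵢ is Gamma(α+n, β+T).
Sum of observations T = 3.25 days; n = 5.
Posterior: Gamma(1.3+5, 18.5+3.25) = Gamma(6.3, 21.75).
Posterior mean of λ = α/β = 6.3/21.75 = 0.2897.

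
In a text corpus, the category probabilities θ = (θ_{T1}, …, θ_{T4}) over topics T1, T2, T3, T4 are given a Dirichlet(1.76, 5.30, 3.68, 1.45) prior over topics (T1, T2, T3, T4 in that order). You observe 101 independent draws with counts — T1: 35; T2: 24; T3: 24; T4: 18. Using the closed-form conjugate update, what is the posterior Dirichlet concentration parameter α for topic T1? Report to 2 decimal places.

The Dirichlet prior is conjugate to the Multinomial likelihood: each posterior αⱼ = prior αⱼ + observed count nⱼ.
Posterior concentration: (36.76, 29.30, 27.68, 19.45), total = 113.19.
α_{T1} = 1.76 + 35 = 36.76.

36.76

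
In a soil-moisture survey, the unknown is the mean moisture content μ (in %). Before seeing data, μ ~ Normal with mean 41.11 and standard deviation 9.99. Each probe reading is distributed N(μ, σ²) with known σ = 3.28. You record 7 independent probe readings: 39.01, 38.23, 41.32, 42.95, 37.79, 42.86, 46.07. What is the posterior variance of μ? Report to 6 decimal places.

For Normal data with known variance σ², a Normal(μ₀, σ₀²) prior on μ is conjugate. Posterior precision = 1/σ₀² + n/σ²; posterior mean is the precision-weighted average of μ₀ and x̄.
σ₀² = 9.99² = 99.8001, σ² = 3.28² = 10.7584; σ² + n·σ₀² = 10.7584 + 7·99.8001 = 709.3591.
Posterior precision = 1/σ₀² + n/σ² = 1/99.8001 + 7/10.7584 = (σ² + n·σ₀²)/(σ₀²σ²) = 709.3591/(99.8001·10.7584); posterior variance σₙ² = σ₀²σ²/(σ² + n·σ₀²) = 99.8001·10.7584/709.3591 = 1.513605.

1.513605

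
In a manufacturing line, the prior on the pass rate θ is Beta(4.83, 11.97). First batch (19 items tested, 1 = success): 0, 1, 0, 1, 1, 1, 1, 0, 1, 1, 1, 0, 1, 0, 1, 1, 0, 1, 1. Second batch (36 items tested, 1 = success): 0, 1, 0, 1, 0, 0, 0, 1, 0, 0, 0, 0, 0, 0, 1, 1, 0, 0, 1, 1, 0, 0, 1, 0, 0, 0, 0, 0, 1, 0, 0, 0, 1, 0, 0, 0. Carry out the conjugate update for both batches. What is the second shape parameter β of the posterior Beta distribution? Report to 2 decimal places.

43.97

The Beta prior is conjugate to a Binomial/Bernoulli likelihood; the update adds successes to α and failures to β.
After batch 1: Beta(4.83+13, 11.97+6) = Beta(17.83, 17.97).
After batch 2: Beta(17.83+10, 17.97+26) = Beta(27.83, 43.97).
Posterior β = 43.97.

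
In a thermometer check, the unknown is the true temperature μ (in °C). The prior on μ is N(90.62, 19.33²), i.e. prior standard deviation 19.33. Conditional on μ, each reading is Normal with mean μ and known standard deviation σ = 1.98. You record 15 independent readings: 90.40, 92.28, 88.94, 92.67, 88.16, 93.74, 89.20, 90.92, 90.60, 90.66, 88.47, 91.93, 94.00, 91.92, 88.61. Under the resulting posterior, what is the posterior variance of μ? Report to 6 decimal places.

For Normal data with known variance σ², a Normal(μ₀, σ₀²) prior on μ is conjugate. Posterior precision = 1/σ₀² + n/σ²; posterior mean is the precision-weighted average of μ₀ and x̄.
σ₀² = 19.33² = 373.6489, σ² = 1.98² = 3.9204; σ² + n·σ₀² = 3.9204 + 15·373.6489 = 5608.6539.
Posterior precision = 1/σ₀² + n/σ² = 1/373.6489 + 15/3.9204 = (σ² + n·σ₀²)/(σ₀²σ²) = 5608.6539/(373.6489·3.9204); posterior variance σₙ² = σ₀²σ²/(σ² + n·σ₀²) = 373.6489·3.9204/5608.6539 = 0.261177.

0.261177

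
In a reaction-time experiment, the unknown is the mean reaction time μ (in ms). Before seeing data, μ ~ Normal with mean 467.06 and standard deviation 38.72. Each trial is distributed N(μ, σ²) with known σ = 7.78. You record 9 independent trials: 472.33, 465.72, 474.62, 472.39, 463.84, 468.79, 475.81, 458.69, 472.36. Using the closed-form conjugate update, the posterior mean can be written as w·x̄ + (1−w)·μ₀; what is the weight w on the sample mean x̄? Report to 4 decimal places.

0.9955

For Normal data with known variance σ², a Normal(μ₀, σ₀²) prior on μ is conjugate. Posterior precision = 1/σ₀² + n/σ²; posterior mean is the precision-weighted average of μ₀ and x̄.
σ₀² = 38.72² = 1499.2384, σ² = 7.78² = 60.5284. Prior precision 1/σ₀² = 1/1499.2384; data precision n/σ² = 9/60.5284.
w = (n/σ²)/(1/σ₀² + n/σ²) = n·σ₀²/(σ² + n·σ₀²) = 9·1499.2384/(60.5284 + 9·1499.2384) = 13493.1456/13553.674 = 0.9955.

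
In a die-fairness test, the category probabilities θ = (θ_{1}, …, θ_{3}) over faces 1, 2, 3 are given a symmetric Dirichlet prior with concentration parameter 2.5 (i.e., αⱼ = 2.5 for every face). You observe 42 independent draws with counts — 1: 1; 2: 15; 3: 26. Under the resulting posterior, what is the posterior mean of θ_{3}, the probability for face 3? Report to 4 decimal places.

0.5758

The Dirichlet prior is conjugate to the Multinomial likelihood: each posterior αⱼ = prior αⱼ + observed count nⱼ.
Posterior concentration: (3.5, 17.5, 28.5), total = 49.5.
E[θ_{3}|data] = α_{3}/Σα = 28.5/49.5 = 0.5758.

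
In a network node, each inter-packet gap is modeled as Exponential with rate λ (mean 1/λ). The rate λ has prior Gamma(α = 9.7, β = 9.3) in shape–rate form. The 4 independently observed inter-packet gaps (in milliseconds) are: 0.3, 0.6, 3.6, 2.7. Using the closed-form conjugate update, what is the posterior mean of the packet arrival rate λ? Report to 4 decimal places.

With a Gamma(shape α, rate β) prior on the exponential rate λ, the posterior after n observations with total T = Σxᵢ is Gamma(α+n, β+T).
Sum of observations T = 7.2 milliseconds; n = 4.
Posterior: Gamma(9.7+4, 9.3+7.2) = Gamma(13.7, 16.5).
Posterior mean of λ = α/β = 13.7/16.5 = 0.8303.

0.8303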